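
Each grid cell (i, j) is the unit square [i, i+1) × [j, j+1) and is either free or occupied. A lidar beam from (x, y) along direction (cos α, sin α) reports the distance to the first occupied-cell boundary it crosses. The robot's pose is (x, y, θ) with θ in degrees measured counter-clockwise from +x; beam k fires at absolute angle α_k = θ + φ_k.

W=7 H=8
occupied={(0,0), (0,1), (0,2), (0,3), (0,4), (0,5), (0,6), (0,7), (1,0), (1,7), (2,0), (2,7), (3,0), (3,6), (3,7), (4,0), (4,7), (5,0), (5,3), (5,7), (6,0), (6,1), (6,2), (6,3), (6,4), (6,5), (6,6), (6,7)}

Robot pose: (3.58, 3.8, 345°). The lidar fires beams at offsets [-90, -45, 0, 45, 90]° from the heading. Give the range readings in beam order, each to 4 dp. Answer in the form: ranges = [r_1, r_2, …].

ranges = [2.8988, 3.2332, 1.4701, 2.7944, 3.3129]

beam 1: φ=-90°, α=255°
  cosα=-0.2588 sinα=-0.9659 | (3,3) | tMaxX 2.2409 tMaxY 0.8282 | tΔX 3.8637 tΔY 1.0353
    t=0.8282 [y] (3,2)
    t=1.8635 [y] (3,1)
    t=2.2409 [x] (2,1)
    t=2.8988 [y] (2,0) — stop
  → r_1 = 2.8988
beam 2: φ=-45°, α=300°
  cosα=0.5000 sinα=-0.8660 | (3,3) | tMaxX 0.8400 tMaxY 0.9238 | tΔX 2.0000 tΔY 1.1547
    t=0.8400 [x] (4,3)
    t=0.9238 [y] (4,2)
    t=2.0785 [y] (4,1)
    t=2.8400 [x] (5,1)
    t=3.2332 [y] (5,0) — stop
  → r_2 = 3.2332
beam 3: φ=0°, α=345°
  cosα=0.9659 sinα=-0.2588 | (3,3) | tMaxX 0.4348 tMaxY 3.0910 | tΔX 1.0353 tΔY 3.8637
    t=0.4348 [x] (4,3)
    t=1.4701 [x] (5,3) — stop
  → r_3 = 1.4701
beam 4: φ=45°, α=30°
  cosα=0.8660 sinα=0.5000 | (3,3) | tMaxX 0.4850 tMaxY 0.4000 | tΔX 1.1547 tΔY 2.0000
    t=0.4000 [y] (3,4)
    t=0.4850 [x] (4,4)
    t=1.6397 [x] (5,4)
    t=2.4000 [y] (5,5)
    t=2.7944 [x] (6,5) — stop
  → r_4 = 2.7944
beam 5: φ=90°, α=75°
  cosα=0.2588 sinα=0.9659 | (3,3) | tMaxX 1.6228 tMaxY 0.2071 | tΔX 3.8637 tΔY 1.0353
    t=0.2071 [y] (3,4)
    t=1.2423 [y] (3,5)
    t=1.6228 [x] (4,5)
    t=2.2776 [y] (4,6)
    t=3.3129 [y] (4,7) — stop
  → r_5 = 3.3129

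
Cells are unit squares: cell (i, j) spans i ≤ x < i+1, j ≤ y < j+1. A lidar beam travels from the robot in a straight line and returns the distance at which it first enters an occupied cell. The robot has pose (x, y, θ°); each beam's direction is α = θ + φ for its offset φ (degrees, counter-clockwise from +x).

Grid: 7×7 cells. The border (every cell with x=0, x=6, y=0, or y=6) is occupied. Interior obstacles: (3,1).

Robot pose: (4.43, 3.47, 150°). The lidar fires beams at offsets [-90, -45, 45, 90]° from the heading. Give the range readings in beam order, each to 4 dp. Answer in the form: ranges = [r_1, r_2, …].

beam 1: φ=-90°, α=60°
  direction (0.5000, 0.8660); cell (4,3); t to first gridline: x 1.1400, y 0.6120 (then +2.0000 / +1.1547)
    (4,4) via y @ 0.6120
    (5,4) via x @ 1.1400
    (5,5) via y @ 1.7667
    (5,6) via y @ 2.9214  # hit
  → r_1 = 2.9214
beam 2: φ=-45°, α=105°
  direction (-0.2588, 0.9659); cell (4,3); t to first gridline: x 1.6614, y 0.5487 (then +3.8637 / +1.0353)
    (4,4) via y @ 0.5487
    (4,5) via y @ 1.5840
    (3,5) via x @ 1.6614
    (3,6) via y @ 2.6192  # hit
  → r_2 = 2.6192
beam 3: φ=45°, α=195°
  direction (-0.9659, -0.2588); cell (4,3); t to first gridline: x 0.4452, y 1.8159 (then +1.0353 / +3.8637)
    (3,3) via x @ 0.4452
    (2,3) via x @ 1.4804
    (2,2) via y @ 1.8159
    (1,2) via x @ 2.5157
    (0,2) via x @ 3.5510  # hit
  → r_3 = 3.5510
beam 4: φ=90°, α=240°
  direction (-0.5000, -0.8660); cell (4,3); t to first gridline: x 0.8600, y 0.5427 (then +2.0000 / +1.1547)
    (4,2) via y @ 0.5427
    (3,2) via x @ 0.8600
    (3,1) via y @ 1.6974  # hit
  → r_4 = 1.6974

ranges = [2.9214, 2.6192, 3.5510, 1.6974]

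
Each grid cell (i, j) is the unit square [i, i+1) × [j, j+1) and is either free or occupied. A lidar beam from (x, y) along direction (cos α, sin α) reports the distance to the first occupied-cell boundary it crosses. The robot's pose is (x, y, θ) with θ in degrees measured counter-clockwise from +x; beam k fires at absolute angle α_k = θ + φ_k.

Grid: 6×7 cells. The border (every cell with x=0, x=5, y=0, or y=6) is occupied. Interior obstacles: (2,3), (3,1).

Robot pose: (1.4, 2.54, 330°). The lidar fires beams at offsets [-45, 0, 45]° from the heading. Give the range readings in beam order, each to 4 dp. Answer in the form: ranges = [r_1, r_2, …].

ranges = [1.5943, 1.8475, 3.7270]

beam 1: φ=-45°, α=285°
  direction (0.2588, -0.9659); cell (1,2); t to first gridline: x 2.3182, y 0.5590 (then +3.8637 / +1.0353)
    (1,1) via y @ 0.5590
    (1,0) via y @ 1.5943  # hit
  → r_1 = 1.5943
beam 2: φ=0°, α=330°
  direction (0.8660, -0.5000); cell (1,2); t to first gridline: x 0.6928, y 1.0800 (then +1.1547 / +2.0000)
    (2,2) via x @ 0.6928
    (2,1) via y @ 1.0800
    (3,1) via x @ 1.8475  # hit
  → r_2 = 1.8475
beam 3: φ=45°, α=15°
  direction (0.9659, 0.2588); cell (1,2); t to first gridline: x 0.6212, y 1.7773 (then +1.0353 / +3.8637)
    (2,2) via x @ 0.6212
    (3,2) via x @ 1.6564
    (3,3) via y @ 1.7773
    (4,3) via x @ 2.6917
    (5,3) via x @ 3.7270  # hit
  → r_3 = 3.7270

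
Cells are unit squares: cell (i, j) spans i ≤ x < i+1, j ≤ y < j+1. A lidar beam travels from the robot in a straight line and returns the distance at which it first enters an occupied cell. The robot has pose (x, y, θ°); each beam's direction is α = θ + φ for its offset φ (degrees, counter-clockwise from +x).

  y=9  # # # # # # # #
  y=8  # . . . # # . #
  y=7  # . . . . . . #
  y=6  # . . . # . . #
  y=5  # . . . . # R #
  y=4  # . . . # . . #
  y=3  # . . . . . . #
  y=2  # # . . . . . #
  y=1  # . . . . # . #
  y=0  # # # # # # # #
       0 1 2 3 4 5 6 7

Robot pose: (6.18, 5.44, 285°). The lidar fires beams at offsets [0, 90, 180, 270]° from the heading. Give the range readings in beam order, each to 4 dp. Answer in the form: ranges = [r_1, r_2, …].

beam 1: φ=0°, α=285°
  dir = (cos 285°, sin 285°) = (0.2588, -0.9659); from cell (6,5)
  next x-line at t=3.1682, next y-line at t=0.4555; Δt_x=3.8637, Δt_y=1.0353
    y: enter (6,4) at t=0.4555
    y: enter (6,3) at t=1.4908
    y: enter (6,2) at t=2.5261
    x: enter (7,2) at t=3.1682 ← occupied
  → r_1 = 3.1682
beam 2: φ=90°, α=15°
  dir = (cos 15°, sin 15°) = (0.9659, 0.2588); from cell (6,5)
  next x-line at t=0.8489, next y-line at t=2.1637; Δt_x=1.0353, Δt_y=3.8637
    x: enter (7,5) at t=0.8489 ← occupied
  → r_2 = 0.8489
beam 3: φ=180°, α=105°
  dir = (cos 105°, sin 105°) = (-0.2588, 0.9659); from cell (6,5)
  next x-line at t=0.6955, next y-line at t=0.5798; Δt_x=3.8637, Δt_y=1.0353
    y: enter (6,6) at t=0.5798
    x: enter (5,6) at t=0.6955
    y: enter (5,7) at t=1.6150
    y: enter (5,8) at t=2.6503 ← occupied
  → r_3 = 2.6503
beam 4: φ=270°, α=195°
  dir = (cos 195°, sin 195°) = (-0.9659, -0.2588); from cell (6,5)
  next x-line at t=0.1863, next y-line at t=1.7000; Δt_x=1.0353, Δt_y=3.8637
    x: enter (5,5) at t=0.1863 ← occupied
  → r_4 = 0.1863

ranges = [3.1682, 0.8489, 2.6503, 0.1863]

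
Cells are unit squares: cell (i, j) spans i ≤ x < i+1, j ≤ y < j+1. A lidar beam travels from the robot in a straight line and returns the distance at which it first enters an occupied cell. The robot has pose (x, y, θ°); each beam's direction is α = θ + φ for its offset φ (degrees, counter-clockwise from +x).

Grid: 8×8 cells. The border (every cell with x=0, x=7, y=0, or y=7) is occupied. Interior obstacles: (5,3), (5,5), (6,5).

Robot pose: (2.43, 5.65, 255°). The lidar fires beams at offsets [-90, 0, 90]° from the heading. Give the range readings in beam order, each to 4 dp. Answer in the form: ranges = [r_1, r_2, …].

ranges = [1.4804, 4.8140, 4.7312]

beam 1: φ=-90°, α=165°
  dir = (cos 165°, sin 165°) = (-0.9659, 0.2588); from cell (2,5)
  next x-line at t=0.4452, next y-line at t=1.3523; Δt_x=1.0353, Δt_y=3.8637
    x: enter (1,5) at t=0.4452
    y: enter (1,6) at t=1.3523
    x: enter (0,6) at t=1.4804 ← occupied
  → r_1 = 1.4804
beam 2: φ=0°, α=255°
  dir = (cos 255°, sin 255°) = (-0.2588, -0.9659); from cell (2,5)
  next x-line at t=1.6614, next y-line at t=0.6729; Δt_x=3.8637, Δt_y=1.0353
    y: enter (2,4) at t=0.6729
    x: enter (1,4) at t=1.6614
    y: enter (1,3) at t=1.7082
    y: enter (1,2) at t=2.7435
    y: enter (1,1) at t=3.7788
    y: enter (1,0) at t=4.8140 ← occupied
  → r_2 = 4.8140
beam 3: φ=90°, α=345°
  dir = (cos 345°, sin 345°) = (0.9659, -0.2588); from cell (2,5)
  next x-line at t=0.5901, next y-line at t=2.5114; Δt_x=1.0353, Δt_y=3.8637
    x: enter (3,5) at t=0.5901
    x: enter (4,5) at t=1.6254
    y: enter (4,4) at t=2.5114
    x: enter (5,4) at t=2.6607
    x: enter (6,4) at t=3.6959
    x: enter (7,4) at t=4.7312 ← occupied
  → r_3 = 4.7312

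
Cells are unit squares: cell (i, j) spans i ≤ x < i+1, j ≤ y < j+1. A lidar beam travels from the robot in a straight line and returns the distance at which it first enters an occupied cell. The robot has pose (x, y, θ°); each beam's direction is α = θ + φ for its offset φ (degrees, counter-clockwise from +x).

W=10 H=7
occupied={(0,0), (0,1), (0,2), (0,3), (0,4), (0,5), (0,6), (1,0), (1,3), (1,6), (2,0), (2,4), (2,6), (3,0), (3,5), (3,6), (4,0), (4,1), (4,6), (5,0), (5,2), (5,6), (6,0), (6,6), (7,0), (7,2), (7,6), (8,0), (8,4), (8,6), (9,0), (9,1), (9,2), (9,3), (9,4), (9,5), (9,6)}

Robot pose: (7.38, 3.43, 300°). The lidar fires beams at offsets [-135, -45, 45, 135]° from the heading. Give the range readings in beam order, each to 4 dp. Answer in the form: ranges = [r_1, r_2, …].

ranges = [4.5345, 0.4452, 1.6771, 2.6607]

beam 1: φ=-135°, α=165°
  dir = (cos 165°, sin 165°) = (-0.9659, 0.2588); from cell (7,3)
  next x-line at t=0.3934, next y-line at t=2.2023; Δt_x=1.0353, Δt_y=3.8637
    x: enter (6,3) at t=0.3934
    x: enter (5,3) at t=1.4287
    y: enter (5,4) at t=2.2023
    x: enter (4,4) at t=2.4640
    x: enter (3,4) at t=3.4992
    x: enter (2,4) at t=4.5345 ← occupied
  → r_1 = 4.5345
beam 2: φ=-45°, α=255°
  dir = (cos 255°, sin 255°) = (-0.2588, -0.9659); from cell (7,3)
  next x-line at t=1.4682, next y-line at t=0.4452; Δt_x=3.8637, Δt_y=1.0353
    y: enter (7,2) at t=0.4452 ← occupied
  → r_2 = 0.4452
beam 3: φ=45°, α=345°
  dir = (cos 345°, sin 345°) = (0.9659, -0.2588); from cell (7,3)
  next x-line at t=0.6419, next y-line at t=1.6614; Δt_x=1.0353, Δt_y=3.8637
    x: enter (8,3) at t=0.6419
    y: enter (8,2) at t=1.6614
    x: enter (9,2) at t=1.6771 ← occupied
  → r_3 = 1.6771
beam 4: φ=135°, α=75°
  dir = (cos 75°, sin 75°) = (0.2588, 0.9659); from cell (7,3)
  next x-line at t=2.3955, next y-line at t=0.5901; Δt_x=3.8637, Δt_y=1.0353
    y: enter (7,4) at t=0.5901
    y: enter (7,5) at t=1.6254
    x: enter (8,5) at t=2.3955
    y: enter (8,6) at t=2.6607 ← occupied
  → r_4 = 2.6607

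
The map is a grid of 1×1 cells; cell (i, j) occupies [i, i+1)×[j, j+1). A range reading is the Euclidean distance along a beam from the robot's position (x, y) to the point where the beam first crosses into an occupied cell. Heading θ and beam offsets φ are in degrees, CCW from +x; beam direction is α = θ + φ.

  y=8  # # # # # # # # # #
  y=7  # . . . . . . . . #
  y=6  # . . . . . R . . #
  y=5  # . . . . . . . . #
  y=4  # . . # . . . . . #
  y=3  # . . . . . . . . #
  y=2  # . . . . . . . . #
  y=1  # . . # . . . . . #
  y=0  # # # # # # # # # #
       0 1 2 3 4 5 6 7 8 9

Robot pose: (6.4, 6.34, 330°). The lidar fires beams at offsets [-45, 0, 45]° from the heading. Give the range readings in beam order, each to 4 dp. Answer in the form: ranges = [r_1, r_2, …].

beam 1: φ=-45°, α=285°
  dir = (cos 285°, sin 285°) = (0.2588, -0.9659); from cell (6,6)
  next x-line at t=2.3182, next y-line at t=0.3520; Δt_x=3.8637, Δt_y=1.0353
    y: enter (6,5) at t=0.3520
    y: enter (6,4) at t=1.3873
    x: enter (7,4) at t=2.3182
    y: enter (7,3) at t=2.4225
    y: enter (7,2) at t=3.4578
    y: enter (7,1) at t=4.4931
    y: enter (7,0) at t=5.5284 ← occupied
  → r_1 = 5.5284
beam 2: φ=0°, α=330°
  dir = (cos 330°, sin 330°) = (0.8660, -0.5000); from cell (6,6)
  next x-line at t=0.6928, next y-line at t=0.6800; Δt_x=1.1547, Δt_y=2.0000
    y: enter (6,5) at t=0.6800
    x: enter (7,5) at t=0.6928
    x: enter (8,5) at t=1.8475
    y: enter (8,4) at t=2.6800
    x: enter (9,4) at t=3.0022 ← occupied
  → r_2 = 3.0022
beam 3: φ=45°, α=15°
  dir = (cos 15°, sin 15°) = (0.9659, 0.2588); from cell (6,6)
  next x-line at t=0.6212, next y-line at t=2.5500; Δt_x=1.0353, Δt_y=3.8637
    x: enter (7,6) at t=0.6212
    x: enter (8,6) at t=1.6564
    y: enter (8,7) at t=2.5500
    x: enter (9,7) at t=2.6917 ← occupied
  → r_3 = 2.6917

ranges = [5.5284, 3.0022, 2.6917]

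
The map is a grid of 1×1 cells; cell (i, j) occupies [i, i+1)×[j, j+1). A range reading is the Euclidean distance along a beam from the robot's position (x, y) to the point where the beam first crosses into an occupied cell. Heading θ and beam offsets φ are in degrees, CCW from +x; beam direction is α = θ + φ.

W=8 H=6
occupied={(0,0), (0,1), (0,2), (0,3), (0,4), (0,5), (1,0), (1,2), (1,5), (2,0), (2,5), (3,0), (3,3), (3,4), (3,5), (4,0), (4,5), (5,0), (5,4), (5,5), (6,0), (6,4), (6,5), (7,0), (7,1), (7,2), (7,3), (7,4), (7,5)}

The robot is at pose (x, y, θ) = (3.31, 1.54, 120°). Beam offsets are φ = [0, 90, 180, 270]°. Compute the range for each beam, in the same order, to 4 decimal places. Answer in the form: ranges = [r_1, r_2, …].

ranges = [3.9953, 1.0800, 0.6235, 4.2608]

beam 1: φ=0°, α=120°
  dir = (cos 120°, sin 120°) = (-0.5000, 0.8660); from cell (3,1)
  next x-line at t=0.6200, next y-line at t=0.5312; Δt_x=2.0000, Δt_y=1.1547
    y: enter (3,2) at t=0.5312
    x: enter (2,2) at t=0.6200
    y: enter (2,3) at t=1.6859
    x: enter (1,3) at t=2.6200
    y: enter (1,4) at t=2.8406
    y: enter (1,5) at t=3.9953 ← occupied
  → r_1 = 3.9953
beam 2: φ=90°, α=210°
  dir = (cos 210°, sin 210°) = (-0.8660, -0.5000); from cell (3,1)
  next x-line at t=0.3580, next y-line at t=1.0800; Δt_x=1.1547, Δt_y=2.0000
    x: enter (2,1) at t=0.3580
    y: enter (2,0) at t=1.0800 ← occupied
  → r_2 = 1.0800
beam 3: φ=180°, α=300°
  dir = (cos 300°, sin 300°) = (0.5000, -0.8660); from cell (3,1)
  next x-line at t=1.3800, next y-line at t=0.6235; Δt_x=2.0000, Δt_y=1.1547
    y: enter (3,0) at t=0.6235 ← occupied
  → r_3 = 0.6235
beam 4: φ=270°, α=30°
  dir = (cos 30°, sin 30°) = (0.8660, 0.5000); from cell (3,1)
  next x-line at t=0.7967, next y-line at t=0.9200; Δt_x=1.1547, Δt_y=2.0000
    x: enter (4,1) at t=0.7967
    y: enter (4,2) at t=0.9200
    x: enter (5,2) at t=1.9514
    y: enter (5,3) at t=2.9200
    x: enter (6,3) at t=3.1061
    x: enter (7,3) at t=4.2608 ← occupied
  → r_4 = 4.2608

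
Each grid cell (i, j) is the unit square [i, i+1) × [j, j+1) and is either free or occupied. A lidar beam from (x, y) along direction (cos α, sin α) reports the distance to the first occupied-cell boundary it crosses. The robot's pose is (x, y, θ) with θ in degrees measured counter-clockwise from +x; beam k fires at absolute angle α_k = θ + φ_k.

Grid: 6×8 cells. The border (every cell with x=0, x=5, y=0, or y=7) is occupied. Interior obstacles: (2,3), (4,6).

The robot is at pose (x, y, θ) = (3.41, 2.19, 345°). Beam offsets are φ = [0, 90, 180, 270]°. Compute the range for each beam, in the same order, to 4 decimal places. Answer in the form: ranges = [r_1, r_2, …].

beam 1: φ=0°, α=345°
  direction (0.9659, -0.2588); cell (3,2); t to first gridline: x 0.6108, y 0.7341 (then +1.0353 / +3.8637)
    (4,2) via x @ 0.6108
    (4,1) via y @ 0.7341
    (5,1) via x @ 1.6461  # hit
  → r_1 = 1.6461
beam 2: φ=90°, α=75°
  direction (0.2588, 0.9659); cell (3,2); t to first gridline: x 2.2796, y 0.8386 (then +3.8637 / +1.0353)
    (3,3) via y @ 0.8386
    (3,4) via y @ 1.8738
    (4,4) via x @ 2.2796
    (4,5) via y @ 2.9091
    (4,6) via y @ 3.9444  # hit
  → r_2 = 3.9444
beam 3: φ=180°, α=165°
  direction (-0.9659, 0.2588); cell (3,2); t to first gridline: x 0.4245, y 3.1296 (then +1.0353 / +3.8637)
    (2,2) via x @ 0.4245
    (1,2) via x @ 1.4597
    (0,2) via x @ 2.4950  # hit
  → r_3 = 2.4950
beam 4: φ=270°, α=255°
  direction (-0.2588, -0.9659); cell (3,2); t to first gridline: x 1.5841, y 0.1967 (then +3.8637 / +1.0353)
    (3,1) via y @ 0.1967
    (3,0) via y @ 1.2320  # hit
  → r_4 = 1.2320

ranges = [1.6461, 3.9444, 2.4950, 1.2320]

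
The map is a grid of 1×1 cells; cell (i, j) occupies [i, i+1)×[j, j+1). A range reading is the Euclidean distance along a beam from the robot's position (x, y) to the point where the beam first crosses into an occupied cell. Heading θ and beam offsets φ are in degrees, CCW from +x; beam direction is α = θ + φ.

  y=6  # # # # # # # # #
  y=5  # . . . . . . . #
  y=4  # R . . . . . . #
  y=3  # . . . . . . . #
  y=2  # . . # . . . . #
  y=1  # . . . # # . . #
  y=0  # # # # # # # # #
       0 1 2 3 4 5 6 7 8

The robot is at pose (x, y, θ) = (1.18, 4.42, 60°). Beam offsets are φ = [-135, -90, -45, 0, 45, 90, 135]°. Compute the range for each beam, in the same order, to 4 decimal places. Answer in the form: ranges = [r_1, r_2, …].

beam 1: φ=-135°, α=285°
  direction (0.2588, -0.9659); cell (1,4); t to first gridline: x 3.1682, y 0.4348 (then +3.8637 / +1.0353)
    (1,3) via y @ 0.4348
    (1,2) via y @ 1.4701
    (1,1) via y @ 2.5054
    (2,1) via x @ 3.1682
    (2,0) via y @ 3.5406  # hit
  → r_1 = 3.5406
beam 2: φ=-90°, α=330°
  direction (0.8660, -0.5000); cell (1,4); t to first gridline: x 0.9469, y 0.8400 (then +1.1547 / +2.0000)
    (1,3) via y @ 0.8400
    (2,3) via x @ 0.9469
    (3,3) via x @ 2.1016
    (3,2) via y @ 2.8400  # hit
  → r_2 = 2.8400
beam 3: φ=-45°, α=15°
  direction (0.9659, 0.2588); cell (1,4); t to first gridline: x 0.8489, y 2.2409 (then +1.0353 / +3.8637)
    (2,4) via x @ 0.8489
    (3,4) via x @ 1.8842
    (3,5) via y @ 2.2409
    (4,5) via x @ 2.9195
    (5,5) via x @ 3.9548
    (6,5) via x @ 4.9900
    (7,5) via x @ 6.0253
    (7,6) via y @ 6.1047  # hit
  → r_3 = 6.1047
beam 4: φ=0°, α=60°
  direction (0.5000, 0.8660); cell (1,4); t to first gridline: x 1.6400, y 0.6697 (then +2.0000 / +1.1547)
    (1,5) via y @ 0.6697
    (2,5) via x @ 1.6400
    (2,6) via y @ 1.8244  # hit
  → r_4 = 1.8244
beam 5: φ=45°, α=105°
  direction (-0.2588, 0.9659); cell (1,4); t to first gridline: x 0.6955, y 0.6005 (then +3.8637 / +1.0353)
    (1,5) via y @ 0.6005
    (0,5) via x @ 0.6955  # hit
  → r_5 = 0.6955
beam 6: φ=90°, α=150°
  direction (-0.8660, 0.5000); cell (1,4); t to first gridline: x 0.2078, y 1.1600 (then +1.1547 / +2.0000)
    (0,4) via x @ 0.2078  # hit
  → r_6 = 0.2078
beam 7: φ=135°, α=195°
  direction (-0.9659, -0.2588); cell (1,4); t to first gridline: x 0.1863, y 1.6228 (then +1.0353 / +3.8637)
    (0,4) via x @ 0.1863  # hit
  → r_7 = 0.1863

ranges = [3.5406, 2.8400, 6.1047, 1.8244, 0.6955, 0.2078, 0.1863]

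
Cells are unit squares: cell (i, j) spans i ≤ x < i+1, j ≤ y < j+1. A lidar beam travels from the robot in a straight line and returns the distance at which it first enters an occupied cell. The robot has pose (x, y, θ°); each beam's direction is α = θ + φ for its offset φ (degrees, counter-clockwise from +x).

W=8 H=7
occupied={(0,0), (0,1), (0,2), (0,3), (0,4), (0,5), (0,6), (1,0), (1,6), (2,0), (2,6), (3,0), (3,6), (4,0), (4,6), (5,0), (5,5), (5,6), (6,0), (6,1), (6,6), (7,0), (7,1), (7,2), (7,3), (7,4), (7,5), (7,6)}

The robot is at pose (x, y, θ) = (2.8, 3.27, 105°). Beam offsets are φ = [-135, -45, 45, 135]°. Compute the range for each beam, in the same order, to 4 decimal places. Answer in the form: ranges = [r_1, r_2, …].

ranges = [3.6950, 3.1523, 2.0785, 2.6212]

beam 1: φ=-135°, α=330°
  cosα=0.8660 sinα=-0.5000 | (2,3) | tMaxX 0.2309 tMaxY 0.5400 | tΔX 1.1547 tΔY 2.0000
    t=0.2309 [x] (3,3)
    t=0.5400 [y] (3,2)
    t=1.3856 [x] (4,2)
    t=2.5400 [y] (4,1)
    t=2.5403 [x] (5,1)
    t=3.6950 [x] (6,1) — stop
  → r_1 = 3.6950
beam 2: φ=-45°, α=60°
  cosα=0.5000 sinα=0.8660 | (2,3) | tMaxX 0.4000 tMaxY 0.8429 | tΔX 2.0000 tΔY 1.1547
    t=0.4000 [x] (3,3)
    t=0.8429 [y] (3,4)
    t=1.9976 [y] (3,5)
    t=2.4000 [x] (4,5)
    t=3.1523 [y] (4,6) — stop
  → r_2 = 3.1523
beam 3: φ=45°, α=150°
  cosα=-0.8660 sinα=0.5000 | (2,3) | tMaxX 0.9238 tMaxY 1.4600 | tΔX 1.1547 tΔY 2.0000
    t=0.9238 [x] (1,3)
    t=1.4600 [y] (1,4)
    t=2.0785 [x] (0,4) — stop
  → r_3 = 2.0785
beam 4: φ=135°, α=240°
  cosα=-0.5000 sinα=-0.8660 | (2,3) | tMaxX 1.6000 tMaxY 0.3118 | tΔX 2.0000 tΔY 1.1547
    t=0.3118 [y] (2,2)
    t=1.4665 [y] (2,1)
    t=1.6000 [x] (1,1)
    t=2.6212 [y] (1,0) — stop
  → r_4 = 2.6212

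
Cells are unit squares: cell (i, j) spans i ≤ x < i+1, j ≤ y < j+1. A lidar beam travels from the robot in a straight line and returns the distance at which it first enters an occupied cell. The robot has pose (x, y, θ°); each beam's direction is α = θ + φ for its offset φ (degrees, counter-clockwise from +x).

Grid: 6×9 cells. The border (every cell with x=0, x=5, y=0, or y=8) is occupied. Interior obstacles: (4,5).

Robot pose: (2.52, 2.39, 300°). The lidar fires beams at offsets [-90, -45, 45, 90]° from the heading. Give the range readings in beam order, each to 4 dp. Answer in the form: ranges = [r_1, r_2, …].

ranges = [1.7551, 1.4390, 2.5675, 2.8637]

beam 1: φ=-90°, α=210°
  direction (-0.8660, -0.5000); cell (2,2); t to first gridline: x 0.6004, y 0.7800 (then +1.1547 / +2.0000)
    (1,2) via x @ 0.6004
    (1,1) via y @ 0.7800
    (0,1) via x @ 1.7551  # hit
  → r_1 = 1.7551
beam 2: φ=-45°, α=255°
  direction (-0.2588, -0.9659); cell (2,2); t to first gridline: x 2.0091, y 0.4038 (then +3.8637 / +1.0353)
    (2,1) via y @ 0.4038
    (2,0) via y @ 1.4390  # hit
  → r_2 = 1.4390
beam 3: φ=45°, α=345°
  direction (0.9659, -0.2588); cell (2,2); t to first gridline: x 0.4969, y 1.5068 (then +1.0353 / +3.8637)
    (3,2) via x @ 0.4969
    (3,1) via y @ 1.5068
    (4,1) via x @ 1.5322
    (5,1) via x @ 2.5675  # hit
  → r_3 = 2.5675
beam 4: φ=90°, α=30°
  direction (0.8660, 0.5000); cell (2,2); t to first gridline: x 0.5543, y 1.2200 (then +1.1547 / +2.0000)
    (3,2) via x @ 0.5543
    (3,3) via y @ 1.2200
    (4,3) via x @ 1.7090
    (5,3) via x @ 2.8637  # hit
  → r_4 = 2.8637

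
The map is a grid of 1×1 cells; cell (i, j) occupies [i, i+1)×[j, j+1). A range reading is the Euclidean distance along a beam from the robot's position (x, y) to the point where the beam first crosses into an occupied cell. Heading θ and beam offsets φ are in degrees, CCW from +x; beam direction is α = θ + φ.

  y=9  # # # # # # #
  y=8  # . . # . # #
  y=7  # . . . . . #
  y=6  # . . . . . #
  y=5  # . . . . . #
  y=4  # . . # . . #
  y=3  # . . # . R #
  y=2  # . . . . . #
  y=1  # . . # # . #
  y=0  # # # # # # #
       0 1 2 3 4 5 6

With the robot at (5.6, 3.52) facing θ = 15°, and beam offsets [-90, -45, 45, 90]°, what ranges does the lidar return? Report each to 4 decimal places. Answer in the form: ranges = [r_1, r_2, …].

ranges = [1.5455, 0.4619, 0.8000, 5.6733]

beam 1: φ=-90°, α=285°
  dir = (cos 285°, sin 285°) = (0.2588, -0.9659); from cell (5,3)
  next x-line at t=1.5455, next y-line at t=0.5383; Δt_x=3.8637, Δt_y=1.0353
    y: enter (5,2) at t=0.5383
    x: enter (6,2) at t=1.5455 ← occupied
  → r_1 = 1.5455
beam 2: φ=-45°, α=330°
  dir = (cos 330°, sin 330°) = (0.8660, -0.5000); from cell (5,3)
  next x-line at t=0.4619, next y-line at t=1.0400; Δt_x=1.1547, Δt_y=2.0000
    x: enter (6,3) at t=0.4619 ← occupied
  → r_2 = 0.4619
beam 3: φ=45°, α=60°
  dir = (cos 60°, sin 60°) = (0.5000, 0.8660); from cell (5,3)
  next x-line at t=0.8000, next y-line at t=0.5543; Δt_x=2.0000, Δt_y=1.1547
    y: enter (5,4) at t=0.5543
    x: enter (6,4) at t=0.8000 ← occupied
  → r_3 = 0.8000
beam 4: φ=90°, α=105°
  dir = (cos 105°, sin 105°) = (-0.2588, 0.9659); from cell (5,3)
  next x-line at t=2.3182, next y-line at t=0.4969; Δt_x=3.8637, Δt_y=1.0353
    y: enter (5,4) at t=0.4969
    y: enter (5,5) at t=1.5322
    x: enter (4,5) at t=2.3182
    y: enter (4,6) at t=2.5675
    y: enter (4,7) at t=3.6028
    y: enter (4,8) at t=4.6380
    y: enter (4,9) at t=5.6733 ← occupied
  → r_4 = 5.6733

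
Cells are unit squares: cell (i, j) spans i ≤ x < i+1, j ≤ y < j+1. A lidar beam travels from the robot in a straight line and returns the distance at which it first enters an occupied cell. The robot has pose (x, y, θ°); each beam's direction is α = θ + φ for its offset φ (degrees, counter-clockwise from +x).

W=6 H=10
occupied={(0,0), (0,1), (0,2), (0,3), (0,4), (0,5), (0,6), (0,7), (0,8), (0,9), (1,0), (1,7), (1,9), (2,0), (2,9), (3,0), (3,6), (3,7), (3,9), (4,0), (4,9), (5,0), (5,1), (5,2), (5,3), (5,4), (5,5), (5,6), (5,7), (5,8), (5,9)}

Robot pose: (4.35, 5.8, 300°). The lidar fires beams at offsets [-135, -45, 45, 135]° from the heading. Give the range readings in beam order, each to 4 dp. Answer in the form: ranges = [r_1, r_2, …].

ranges = [0.7727, 4.9693, 0.6729, 2.5114]

beam 1: φ=-135°, α=165°
  dir = (cos 165°, sin 165°) = (-0.9659, 0.2588); from cell (4,5)
  next x-line at t=0.3623, next y-line at t=0.7727; Δt_x=1.0353, Δt_y=3.8637
    x: enter (3,5) at t=0.3623
    y: enter (3,6) at t=0.7727 ← occupied
  → r_1 = 0.7727
beam 2: φ=-45°, α=255°
  dir = (cos 255°, sin 255°) = (-0.2588, -0.9659); from cell (4,5)
  next x-line at t=1.3523, next y-line at t=0.8282; Δt_x=3.8637, Δt_y=1.0353
    y: enter (4,4) at t=0.8282
    x: enter (3,4) at t=1.3523
    y: enter (3,3) at t=1.8635
    y: enter (3,2) at t=2.8988
    y: enter (3,1) at t=3.9340
    y: enter (3,0) at t=4.9693 ← occupied
  → r_2 = 4.9693
beam 3: φ=45°, α=345°
  dir = (cos 345°, sin 345°) = (0.9659, -0.2588); from cell (4,5)
  next x-line at t=0.6729, next y-line at t=3.0910; Δt_x=1.0353, Δt_y=3.8637
    x: enter (5,5) at t=0.6729 ← occupied
  → r_3 = 0.6729
beam 4: φ=135°, α=75°
  dir = (cos 75°, sin 75°) = (0.2588, 0.9659); from cell (4,5)
  next x-line at t=2.5114, next y-line at t=0.2071; Δt_x=3.8637, Δt_y=1.0353
    y: enter (4,6) at t=0.2071
    y: enter (4,7) at t=1.2423
    y: enter (4,8) at t=2.2776
    x: enter (5,8) at t=2.5114 ← occupied
  → r_4 = 2.5114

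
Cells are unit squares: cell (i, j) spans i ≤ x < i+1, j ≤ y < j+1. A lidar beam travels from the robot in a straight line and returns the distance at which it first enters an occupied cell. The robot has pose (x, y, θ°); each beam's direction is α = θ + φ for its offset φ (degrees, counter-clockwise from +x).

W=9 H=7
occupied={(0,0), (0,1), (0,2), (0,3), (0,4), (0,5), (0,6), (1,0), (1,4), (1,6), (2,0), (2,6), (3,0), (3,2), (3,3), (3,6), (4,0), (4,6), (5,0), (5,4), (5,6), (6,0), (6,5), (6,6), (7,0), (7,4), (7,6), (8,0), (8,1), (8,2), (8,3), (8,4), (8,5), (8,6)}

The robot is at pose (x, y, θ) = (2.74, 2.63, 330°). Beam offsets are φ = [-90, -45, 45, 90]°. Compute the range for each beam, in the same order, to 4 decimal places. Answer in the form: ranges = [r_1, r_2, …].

ranges = [1.8822, 1.6875, 0.2692, 0.5200]

beam 1: φ=-90°, α=240°
  dir = (cos 240°, sin 240°) = (-0.5000, -0.8660); from cell (2,2)
  next x-line at t=1.4800, next y-line at t=0.7275; Δt_x=2.0000, Δt_y=1.1547
    y: enter (2,1) at t=0.7275
    x: enter (1,1) at t=1.4800
    y: enter (1,0) at t=1.8822 ← occupied
  → r_1 = 1.8822
beam 2: φ=-45°, α=285°
  dir = (cos 285°, sin 285°) = (0.2588, -0.9659); from cell (2,2)
  next x-line at t=1.0046, next y-line at t=0.6522; Δt_x=3.8637, Δt_y=1.0353
    y: enter (2,1) at t=0.6522
    x: enter (3,1) at t=1.0046
    y: enter (3,0) at t=1.6875 ← occupied
  → r_2 = 1.6875
beam 3: φ=45°, α=15°
  dir = (cos 15°, sin 15°) = (0.9659, 0.2588); from cell (2,2)
  next x-line at t=0.2692, next y-line at t=1.4296; Δt_x=1.0353, Δt_y=3.8637
    x: enter (3,2) at t=0.2692 ← occupied
  → r_3 = 0.2692
beam 4: φ=90°, α=60°
  dir = (cos 60°, sin 60°) = (0.5000, 0.8660); from cell (2,2)
  next x-line at t=0.5200, next y-line at t=0.4272; Δt_x=2.0000, Δt_y=1.1547
    y: enter (2,3) at t=0.4272
    x: enter (3,3) at t=0.5200 ← occupied
  → r_4 = 0.5200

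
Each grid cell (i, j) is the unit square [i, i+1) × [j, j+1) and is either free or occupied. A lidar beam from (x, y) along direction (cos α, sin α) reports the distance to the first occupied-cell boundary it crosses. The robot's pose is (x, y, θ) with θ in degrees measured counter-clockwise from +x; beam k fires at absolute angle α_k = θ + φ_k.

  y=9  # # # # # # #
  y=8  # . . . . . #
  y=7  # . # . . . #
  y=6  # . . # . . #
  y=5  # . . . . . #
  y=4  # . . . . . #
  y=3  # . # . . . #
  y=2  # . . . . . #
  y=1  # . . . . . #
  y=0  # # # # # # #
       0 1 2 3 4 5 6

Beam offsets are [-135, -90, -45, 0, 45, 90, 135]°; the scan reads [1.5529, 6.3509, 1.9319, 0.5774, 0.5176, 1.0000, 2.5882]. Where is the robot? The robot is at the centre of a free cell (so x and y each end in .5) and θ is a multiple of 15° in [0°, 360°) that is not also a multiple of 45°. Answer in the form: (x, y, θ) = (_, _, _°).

Enumerate (i+0.5, j+0.5, θ) over the 37 free cells and 16 admissible headings. For each, cast all 7 beams and compare to the given ranges.
  (1.5, 3.5, 345°): beam 1 = 0.5774 ≠ 1.5529 ✗
  (5.5, 2.5, 150°): beam 1 = 0.5176 ≠ 1.5529 ✗
  (1.5, 1.5, 60°): beam 1 = 0.5176 ≠ 1.5529 ✗
  (1.5, 6.5, 330°): beam 1 = 0.5176 ≠ 1.5529 ✗
  …
  (5.5, 6.5, 330°): r_1=1.5529, r_2=6.3509, r_3=1.9319, r_4=0.5774, r_5=0.5176, r_6=1.0000, r_7=2.5882 — all match ✓
No second candidate reproduces the full scan.

(x, y, θ) = (5.5, 6.5, 330°)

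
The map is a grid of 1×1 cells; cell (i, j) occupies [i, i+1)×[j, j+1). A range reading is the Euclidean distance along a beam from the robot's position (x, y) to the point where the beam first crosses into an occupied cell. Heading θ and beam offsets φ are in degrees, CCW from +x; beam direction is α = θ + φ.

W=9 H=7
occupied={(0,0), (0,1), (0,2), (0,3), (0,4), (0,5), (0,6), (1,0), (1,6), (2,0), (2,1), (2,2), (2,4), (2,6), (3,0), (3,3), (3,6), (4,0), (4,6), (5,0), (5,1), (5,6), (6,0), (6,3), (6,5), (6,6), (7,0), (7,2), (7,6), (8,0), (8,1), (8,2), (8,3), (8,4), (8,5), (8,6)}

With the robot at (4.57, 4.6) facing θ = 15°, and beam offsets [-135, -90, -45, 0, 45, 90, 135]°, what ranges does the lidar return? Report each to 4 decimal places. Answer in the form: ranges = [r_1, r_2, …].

ranges = [1.1400, 2.6917, 1.6512, 1.5455, 1.6166, 1.4494, 2.8000]

beam 1: φ=-135°, α=240°
  cosα=-0.5000 sinα=-0.8660 | (4,4) | tMaxX 1.1400 tMaxY 0.6928 | tΔX 2.0000 tΔY 1.1547
    t=0.6928 [y] (4,3)
    t=1.1400 [x] (3,3) — stop
  → r_1 = 1.1400
beam 2: φ=-90°, α=285°
  cosα=0.2588 sinα=-0.9659 | (4,4) | tMaxX 1.6614 tMaxY 0.6212 | tΔX 3.8637 tΔY 1.0353
    t=0.6212 [y] (4,3)
    t=1.6564 [y] (4,2)
    t=1.6614 [x] (5,2)
    t=2.6917 [y] (5,1) — stop
  → r_2 = 2.6917
beam 3: φ=-45°, α=330°
  cosα=0.8660 sinα=-0.5000 | (4,4) | tMaxX 0.4965 tMaxY 1.2000 | tΔX 1.1547 tΔY 2.0000
    t=0.4965 [x] (5,4)
    t=1.2000 [y] (5,3)
    t=1.6512 [x] (6,3) — stop
  → r_3 = 1.6512
beam 4: φ=0°, α=15°
  cosα=0.9659 sinα=0.2588 | (4,4) | tMaxX 0.4452 tMaxY 1.5455 | tΔX 1.0353 tΔY 3.8637
    t=0.4452 [x] (5,4)
    t=1.4804 [x] (6,4)
    t=1.5455 [y] (6,5) — stop
  → r_4 = 1.5455
beam 5: φ=45°, α=60°
  cosα=0.5000 sinα=0.8660 | (4,4) | tMaxX 0.8600 tMaxY 0.4619 | tΔX 2.0000 tΔY 1.1547
    t=0.4619 [y] (4,5)
    t=0.8600 [x] (5,5)
    t=1.6166 [y] (5,6) — stop
  → r_5 = 1.6166
beam 6: φ=90°, α=105°
  cosα=-0.2588 sinα=0.9659 | (4,4) | tMaxX 2.2023 tMaxY 0.4141 | tΔX 3.8637 tΔY 1.0353
    t=0.4141 [y] (4,5)
    t=1.4494 [y] (4,6) — stop
  → r_6 = 1.4494
beam 7: φ=135°, α=150°
  cosα=-0.8660 sinα=0.5000 | (4,4) | tMaxX 0.6582 tMaxY 0.8000 | tΔX 1.1547 tΔY 2.0000
    t=0.6582 [x] (3,4)
    t=0.8000 [y] (3,5)
    t=1.8129 [x] (2,5)
    t=2.8000 [y] (2,6) — stop
  → r_7 = 2.8000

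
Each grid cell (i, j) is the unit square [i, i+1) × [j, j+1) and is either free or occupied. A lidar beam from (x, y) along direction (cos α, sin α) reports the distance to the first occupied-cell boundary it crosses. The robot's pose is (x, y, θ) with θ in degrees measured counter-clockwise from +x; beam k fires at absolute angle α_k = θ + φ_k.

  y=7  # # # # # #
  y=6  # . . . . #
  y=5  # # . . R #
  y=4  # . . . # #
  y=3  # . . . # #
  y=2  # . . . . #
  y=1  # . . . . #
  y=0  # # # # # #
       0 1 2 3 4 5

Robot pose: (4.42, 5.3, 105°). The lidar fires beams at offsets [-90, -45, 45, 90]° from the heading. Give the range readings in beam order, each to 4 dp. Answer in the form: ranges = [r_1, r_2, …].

beam 1: φ=-90°, α=15°
  d=(0.9659,0.2588)  start (4,5)  tX=0.6005 tY=2.7046  stride 1/|dx|=1.0353 1/|dy|=3.8637
    cross x-line → (5,5), t=0.6005 (wall)
  → r_1 = 0.6005
beam 2: φ=-45°, α=60°
  d=(0.5000,0.8660)  start (4,5)  tX=1.1600 tY=0.8083  stride 1/|dx|=2.0000 1/|dy|=1.1547
    cross y-line → (4,6), t=0.8083
    cross x-line → (5,6), t=1.1600 (wall)
  → r_2 = 1.1600
beam 3: φ=45°, α=150°
  d=(-0.8660,0.5000)  start (4,5)  tX=0.4850 tY=1.4000  stride 1/|dx|=1.1547 1/|dy|=2.0000
    cross x-line → (3,5), t=0.4850
    cross y-line → (3,6), t=1.4000
    cross x-line → (2,6), t=1.6397
    cross x-line → (1,6), t=2.7944
    cross y-line → (1,7), t=3.4000 (wall)
  → r_3 = 3.4000
beam 4: φ=90°, α=195°
  d=(-0.9659,-0.2588)  start (4,5)  tX=0.4348 tY=1.1591  stride 1/|dx|=1.0353 1/|dy|=3.8637
    cross x-line → (3,5), t=0.4348
    cross y-line → (3,4), t=1.1591
    cross x-line → (2,4), t=1.4701
    cross x-line → (1,4), t=2.5054
    cross x-line → (0,4), t=3.5406 (wall)
  → r_4 = 3.5406

ranges = [0.6005, 1.1600, 3.4000, 3.5406]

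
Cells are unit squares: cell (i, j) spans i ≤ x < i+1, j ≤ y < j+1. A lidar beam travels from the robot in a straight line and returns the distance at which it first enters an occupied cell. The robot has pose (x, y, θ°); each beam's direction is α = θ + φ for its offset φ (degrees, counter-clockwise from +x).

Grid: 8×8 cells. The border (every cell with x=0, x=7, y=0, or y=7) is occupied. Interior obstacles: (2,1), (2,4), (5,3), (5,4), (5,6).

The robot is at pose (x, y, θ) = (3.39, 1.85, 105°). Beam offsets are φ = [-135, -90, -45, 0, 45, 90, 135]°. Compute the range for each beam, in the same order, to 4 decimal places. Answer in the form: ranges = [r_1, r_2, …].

beam 1: φ=-135°, α=330°
  cosα=0.8660 sinα=-0.5000 | (3,1) | tMaxX 0.7044 tMaxY 1.7000 | tΔX 1.1547 tΔY 2.0000
    t=0.7044 [x] (4,1)
    t=1.7000 [y] (4,0) — stop
  → r_1 = 1.7000
beam 2: φ=-90°, α=15°
  cosα=0.9659 sinα=0.2588 | (3,1) | tMaxX 0.6315 tMaxY 0.5796 | tΔX 1.0353 tΔY 3.8637
    t=0.5796 [y] (3,2)
    t=0.6315 [x] (4,2)
    t=1.6668 [x] (5,2)
    t=2.7021 [x] (6,2)
    t=3.7373 [x] (7,2) — stop
  → r_2 = 3.7373
beam 3: φ=-45°, α=60°
  cosα=0.5000 sinα=0.8660 | (3,1) | tMaxX 1.2200 tMaxY 0.1732 | tΔX 2.0000 tΔY 1.1547
    t=0.1732 [y] (3,2)
    t=1.2200 [x] (4,2)
    t=1.3279 [y] (4,3)
    t=2.4826 [y] (4,4)
    t=3.2200 [x] (5,4) — stop
  → r_3 = 3.2200
beam 4: φ=0°, α=105°
  cosα=-0.2588 sinα=0.9659 | (3,1) | tMaxX 1.5068 tMaxY 0.1553 | tΔX 3.8637 tΔY 1.0353
    t=0.1553 [y] (3,2)
    t=1.1906 [y] (3,3)
    t=1.5068 [x] (2,3)
    t=2.2258 [y] (2,4) — stop
  → r_4 = 2.2258
beam 5: φ=45°, α=150°
  cosα=-0.8660 sinα=0.5000 | (3,1) | tMaxX 0.4503 tMaxY 0.3000 | tΔX 1.1547 tΔY 2.0000
    t=0.3000 [y] (3,2)
    t=0.4503 [x] (2,2)
    t=1.6050 [x] (1,2)
    t=2.3000 [y] (1,3)
    t=2.7597 [x] (0,3) — stop
  → r_5 = 2.7597
beam 6: φ=90°, α=195°
  cosα=-0.9659 sinα=-0.2588 | (3,1) | tMaxX 0.4038 tMaxY 3.2841 | tΔX 1.0353 tΔY 3.8637
    t=0.4038 [x] (2,1) — stop
  → r_6 = 0.4038
beam 7: φ=135°, α=240°
  cosα=-0.5000 sinα=-0.8660 | (3,1) | tMaxX 0.7800 tMaxY 0.9815 | tΔX 2.0000 tΔY 1.1547
    t=0.7800 [x] (2,1) — stop
  → r_7 = 0.7800

ranges = [1.7000, 3.7373, 3.2200, 2.2258, 2.7597, 0.4038, 0.7800]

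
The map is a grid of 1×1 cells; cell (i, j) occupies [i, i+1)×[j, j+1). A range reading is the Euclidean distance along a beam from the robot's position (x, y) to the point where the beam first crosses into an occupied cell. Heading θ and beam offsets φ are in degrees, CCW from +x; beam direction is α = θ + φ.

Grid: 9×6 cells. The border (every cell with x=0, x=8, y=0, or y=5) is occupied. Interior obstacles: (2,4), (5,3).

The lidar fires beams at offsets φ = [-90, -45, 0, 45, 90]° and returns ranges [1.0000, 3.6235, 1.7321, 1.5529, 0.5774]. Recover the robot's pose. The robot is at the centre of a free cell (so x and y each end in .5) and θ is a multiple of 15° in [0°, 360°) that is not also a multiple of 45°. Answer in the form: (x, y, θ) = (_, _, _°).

Enumerate (i+0.5, j+0.5, θ) over the 26 free cells and 16 admissible headings. For each, cast all 5 beams and compare to the given ranges.
  (2.5, 2.5, 300°): beam 1 = 1.7321 ≠ 1.0000 ✗
  (1.5, 2.5, 120°): beam 1 = 5.0000 ≠ 1.0000 ✗
  (6.5, 1.5, 255°): beam 1 = 5.6940 ≠ 1.0000 ✗
  (1.5, 4.5, 195°): beam 1 = 0.5176 ≠ 1.0000 ✗
  (7.5, 1.5, 60°): beam 1 = 0.5774 ≠ 1.0000 ✗
  …
  (6.5, 4.5, 330°): r_1=1.0000, r_2=3.6235, r_3=1.7321, r_4=1.5529, r_5=0.5774 — all match ✓
Only this pose fits every beam.

(x, y, θ) = (6.5, 4.5, 330°)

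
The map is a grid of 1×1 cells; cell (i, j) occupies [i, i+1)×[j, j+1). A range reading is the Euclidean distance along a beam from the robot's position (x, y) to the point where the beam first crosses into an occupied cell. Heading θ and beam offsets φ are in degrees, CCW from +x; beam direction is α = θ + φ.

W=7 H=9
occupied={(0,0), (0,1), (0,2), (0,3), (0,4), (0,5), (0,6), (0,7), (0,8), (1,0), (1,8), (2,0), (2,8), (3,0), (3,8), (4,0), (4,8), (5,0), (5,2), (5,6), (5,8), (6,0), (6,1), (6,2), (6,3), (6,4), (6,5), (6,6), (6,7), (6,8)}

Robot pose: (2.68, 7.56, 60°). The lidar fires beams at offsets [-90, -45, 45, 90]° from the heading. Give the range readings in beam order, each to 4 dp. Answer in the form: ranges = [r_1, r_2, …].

ranges = [2.6789, 1.7000, 0.4555, 0.8800]

beam 1: φ=-90°, α=330°
  direction (0.8660, -0.5000); cell (2,7); t to first gridline: x 0.3695, y 1.1200 (then +1.1547 / +2.0000)
    (3,7) via x @ 0.3695
    (3,6) via y @ 1.1200
    (4,6) via x @ 1.5242
    (5,6) via x @ 2.6789  # hit
  → r_1 = 2.6789
beam 2: φ=-45°, α=15°
  direction (0.9659, 0.2588); cell (2,7); t to first gridline: x 0.3313, y 1.7000 (then +1.0353 / +3.8637)
    (3,7) via x @ 0.3313
    (4,7) via x @ 1.3666
    (4,8) via y @ 1.7000  # hit
  → r_2 = 1.7000
beam 3: φ=45°, α=105°
  direction (-0.2588, 0.9659); cell (2,7); t to first gridline: x 2.6273, y 0.4555 (then +3.8637 / +1.0353)
    (2,8) via y @ 0.4555  # hit
  → r_3 = 0.4555
beam 4: φ=90°, α=150°
  direction (-0.8660, 0.5000); cell (2,7); t to first gridline: x 0.7852, y 0.8800 (then +1.1547 / +2.0000)
    (1,7) via x @ 0.7852
    (1,8) via y @ 0.8800  # hit
  → r_4 = 0.8800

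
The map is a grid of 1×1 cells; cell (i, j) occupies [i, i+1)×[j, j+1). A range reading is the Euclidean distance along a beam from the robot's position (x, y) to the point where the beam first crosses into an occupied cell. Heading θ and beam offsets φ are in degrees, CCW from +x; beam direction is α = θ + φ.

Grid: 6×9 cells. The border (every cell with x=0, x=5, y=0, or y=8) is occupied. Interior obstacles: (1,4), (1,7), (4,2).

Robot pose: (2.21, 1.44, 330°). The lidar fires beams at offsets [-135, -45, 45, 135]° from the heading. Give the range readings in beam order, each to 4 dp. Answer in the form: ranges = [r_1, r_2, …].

beam 1: φ=-135°, α=195°
  direction (-0.9659, -0.2588); cell (2,1); t to first gridline: x 0.2174, y 1.7000 (then +1.0353 / +3.8637)
    (1,1) via x @ 0.2174
    (0,1) via x @ 1.2527  # hit
  → r_1 = 1.2527
beam 2: φ=-45°, α=285°
  direction (0.2588, -0.9659); cell (2,1); t to first gridline: x 3.0523, y 0.4555 (then +3.8637 / +1.0353)
    (2,0) via y @ 0.4555  # hit
  → r_2 = 0.4555
beam 3: φ=45°, α=15°
  direction (0.9659, 0.2588); cell (2,1); t to first gridline: x 0.8179, y 2.1637 (then +1.0353 / +3.8637)
    (3,1) via x @ 0.8179
    (4,1) via x @ 1.8531
    (4,2) via y @ 2.1637  # hit
  → r_3 = 2.1637
beam 4: φ=135°, α=105°
  direction (-0.2588, 0.9659); cell (2,1); t to first gridline: x 0.8114, y 0.5798 (then +3.8637 / +1.0353)
    (2,2) via y @ 0.5798
    (1,2) via x @ 0.8114
    (1,3) via y @ 1.6150
    (1,4) via y @ 2.6503  # hit
  → r_4 = 2.6503

ranges = [1.2527, 0.4555, 2.1637, 2.6503]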